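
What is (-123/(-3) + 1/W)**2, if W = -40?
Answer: 2686321/1600 ≈ 1679.0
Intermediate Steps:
(-123/(-3) + 1/W)**2 = (-123/(-3) + 1/(-40))**2 = (-123*(-1/3) + 1*(-1/40))**2 = (41 - 1/40)**2 = (1639/40)**2 = 2686321/1600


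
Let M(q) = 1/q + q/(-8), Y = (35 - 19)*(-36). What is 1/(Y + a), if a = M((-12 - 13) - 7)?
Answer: -32/18305 ≈ -0.0017482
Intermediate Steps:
Y = -576 (Y = 16*(-36) = -576)
M(q) = 1/q - q/8 (M(q) = 1/q + q*(-1/8) = 1/q - q/8)
a = 127/32 (a = 1/((-12 - 13) - 7) - ((-12 - 13) - 7)/8 = 1/(-25 - 7) - (-25 - 7)/8 = 1/(-32) - 1/8*(-32) = -1/32 + 4 = 127/32 ≈ 3.9688)
1/(Y + a) = 1/(-576 + 127/32) = 1/(-18305/32) = -32/18305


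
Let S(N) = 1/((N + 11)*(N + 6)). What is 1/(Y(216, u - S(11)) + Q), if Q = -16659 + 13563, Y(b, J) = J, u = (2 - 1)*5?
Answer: -374/1156035 ≈ -0.00032352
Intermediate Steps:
S(N) = 1/((6 + N)*(11 + N)) (S(N) = 1/((11 + N)*(6 + N)) = 1/((6 + N)*(11 + N)))
u = 5 (u = 1*5 = 5)
Q = -3096
1/(Y(216, u - S(11)) + Q) = 1/((5 - 1/(66 + 11² + 17*11)) - 3096) = 1/((5 - 1/(66 + 121 + 187)) - 3096) = 1/((5 - 1/374) - 3096) = 1/(1869/374 - 3096) = 1/(-1156035/374) = -374/1156035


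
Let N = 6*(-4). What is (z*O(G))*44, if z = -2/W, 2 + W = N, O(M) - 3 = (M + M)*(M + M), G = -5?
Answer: 4532/13 ≈ 348.62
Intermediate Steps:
N = -24
O(M) = 3 + 4*M² (O(M) = 3 + (M + M)*(M + M) = 3 + (2*M)*(2*M) = 3 + 4*M²)
W = -26 (W = -2 - 24 = -26)
z = 1/13 (z = -2/(-26) = -2*(-1/26) = 1/13 ≈ 0.076923)
(z*O(G))*44 = ((3 + 4*(-5)²)/13)*44 = ((3 + 4*25)/13)*44 = ((3 + 100)/13)*44 = ((1/13)*103)*44 = (103/13)*44 = 4532/13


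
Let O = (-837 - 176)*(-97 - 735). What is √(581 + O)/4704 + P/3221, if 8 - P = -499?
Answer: 507/3221 + √843397/4704 ≈ 0.35264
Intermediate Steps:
O = 842816 (O = -1013*(-832) = 842816)
P = 507 (P = 8 - 1*(-499) = 8 + 499 = 507)
√(581 + O)/4704 + P/3221 = √(581 + 842816)/4704 + 507/3221 = √843397*(1/4704) + 507*(1/3221) = √843397/4704 + 507/3221 = 507/3221 + √843397/4704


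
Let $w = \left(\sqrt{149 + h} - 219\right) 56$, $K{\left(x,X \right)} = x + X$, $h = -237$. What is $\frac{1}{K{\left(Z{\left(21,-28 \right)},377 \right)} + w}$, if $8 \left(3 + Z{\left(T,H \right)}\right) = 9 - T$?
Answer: $- \frac{47566}{566734961} - \frac{448 i \sqrt{22}}{566734961} \approx -8.393 \cdot 10^{-5} - 3.7077 \cdot 10^{-6} i$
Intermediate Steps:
$Z{\left(T,H \right)} = - \frac{15}{8} - \frac{T}{8}$ ($Z{\left(T,H \right)} = -3 + \frac{9 - T}{8} = -3 - \left(- \frac{9}{8} + \frac{T}{8}\right) = - \frac{15}{8} - \frac{T}{8}$)
$K{\left(x,X \right)} = X + x$
$w = -12264 + 112 i \sqrt{22}$ ($w = \left(\sqrt{149 - 237} - 219\right) 56 = \left(\sqrt{-88} - 219\right) 56 = \left(2 i \sqrt{22} - 219\right) 56 = \left(-219 + 2 i \sqrt{22}\right) 56 = -12264 + 112 i \sqrt{22} \approx -12264.0 + 525.33 i$)
$\frac{1}{K{\left(Z{\left(21,-28 \right)},377 \right)} + w} = \frac{1}{\left(377 - \frac{9}{2}\right) - \left(12264 - 112 i \sqrt{22}\right)} = \frac{1}{\frac{745}{2} - \left(12264 - 112 i \sqrt{22}\right)} = \frac{1}{- \frac{23783}{2} + 112 i \sqrt{22}}$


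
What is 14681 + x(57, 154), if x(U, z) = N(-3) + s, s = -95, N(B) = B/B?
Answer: 14587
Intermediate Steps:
N(B) = 1
x(U, z) = -94 (x(U, z) = 1 - 95 = -94)
14681 + x(57, 154) = 14681 - 94 = 14587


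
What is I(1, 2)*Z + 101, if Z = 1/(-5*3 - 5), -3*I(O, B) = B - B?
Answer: 101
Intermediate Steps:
I(O, B) = 0 (I(O, B) = -(B - B)/3 = -⅓*0 = 0)
Z = -1/20 (Z = 1/(-15 - 5) = 1/(-20) = -1/20 ≈ -0.050000)
I(1, 2)*Z + 101 = 0*(-1/20) + 101 = 0 + 101 = 101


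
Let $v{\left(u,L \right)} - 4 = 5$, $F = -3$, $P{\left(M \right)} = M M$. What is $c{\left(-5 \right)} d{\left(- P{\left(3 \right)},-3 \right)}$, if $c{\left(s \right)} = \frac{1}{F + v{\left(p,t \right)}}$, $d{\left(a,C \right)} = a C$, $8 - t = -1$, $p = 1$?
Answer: $\frac{9}{2} \approx 4.5$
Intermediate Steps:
$t = 9$ ($t = 8 - -1 = 8 + 1 = 9$)
$P{\left(M \right)} = M^{2}$
$d{\left(a,C \right)} = C a$
$v{\left(u,L \right)} = 9$ ($v{\left(u,L \right)} = 4 + 5 = 9$)
$c{\left(s \right)} = \frac{1}{6}$ ($c{\left(s \right)} = \frac{1}{-3 + 9} = \frac{1}{6}$)
$c{\left(-5 \right)} d{\left(- P{\left(3 \right)},-3 \right)} = \frac{\left(-3\right) \left(- 3^{2}\right)}{6} = \frac{\left(-3\right) \left(\left(-1\right) 9\right)}{6} = \frac{\left(-3\right) \left(-9\right)}{6} = \frac{1}{6} \cdot 27 = \frac{9}{2}$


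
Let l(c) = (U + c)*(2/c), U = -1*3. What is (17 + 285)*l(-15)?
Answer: 3624/5 ≈ 724.80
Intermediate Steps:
U = -3
l(c) = 2*(-3 + c)/c (l(c) = (-3 + c)*(2/c) = 2*(-3 + c)/c)
(17 + 285)*l(-15) = (17 + 285)*(2 - 6/(-15)) = 302*(2 - 6*(-1/15)) = 302*(2 + ⅖) = 302*(12/5) = 3624/5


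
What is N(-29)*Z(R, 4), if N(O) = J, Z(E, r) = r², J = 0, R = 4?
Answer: 0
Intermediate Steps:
N(O) = 0
N(-29)*Z(R, 4) = 0*4² = 0*16 = 0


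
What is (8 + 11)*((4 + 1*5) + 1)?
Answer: 190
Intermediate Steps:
(8 + 11)*((4 + 1*5) + 1) = 19*((4 + 5) + 1) = 19*(9 + 1) = 19*10 = 190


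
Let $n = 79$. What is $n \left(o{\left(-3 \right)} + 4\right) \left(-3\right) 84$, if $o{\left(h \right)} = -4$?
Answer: $0$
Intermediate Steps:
$n \left(o{\left(-3 \right)} + 4\right) \left(-3\right) 84 = 79 \left(-4 + 4\right) \left(-3\right) 84 = 79 \cdot 0 \left(-3\right) 84 = 79 \cdot 0 \cdot 84 = 0 \cdot 84 = 0$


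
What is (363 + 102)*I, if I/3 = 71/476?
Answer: 99045/476 ≈ 208.08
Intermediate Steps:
I = 213/476 (I = 3*(71/476) = 213/476 ≈ 0.44748)
(363 + 102)*I = (363 + 102)*(213/476) = 465*(213/476) = 99045/476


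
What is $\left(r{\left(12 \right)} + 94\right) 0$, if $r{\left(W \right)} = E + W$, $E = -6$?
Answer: $0$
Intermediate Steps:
$r{\left(W \right)} = -6 + W$
$\left(r{\left(12 \right)} + 94\right) 0 = \left(\left(-6 + 12\right) + 94\right) 0 = \left(6 + 94\right) 0 = 100 \cdot 0 = 0$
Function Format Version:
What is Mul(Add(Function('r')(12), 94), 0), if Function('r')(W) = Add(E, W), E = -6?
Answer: 0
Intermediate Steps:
Function('r')(W) = Add(-6, W)
Mul(Add(Function('r')(12), 94), 0) = Mul(Add(Add(-6, 12), 94), 0) = Mul(Add(6, 94), 0) = Mul(100, 0) = 0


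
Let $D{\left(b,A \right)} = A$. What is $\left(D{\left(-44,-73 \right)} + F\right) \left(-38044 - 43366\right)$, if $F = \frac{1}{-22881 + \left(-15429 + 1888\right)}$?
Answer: $\frac{108226738935}{18211} \approx 5.9429 \cdot 10^{6}$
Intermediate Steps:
$F = - \frac{1}{36422}$ ($F = \frac{1}{-22881 - 13541} = \frac{1}{-36422} = - \frac{1}{36422} \approx -2.7456 \cdot 10^{-5}$)
$\left(D{\left(-44,-73 \right)} + F\right) \left(-38044 - 43366\right) = \left(-73 - \frac{1}{36422}\right) \left(-38044 - 43366\right) = \left(- \frac{2658807}{36422}\right) \left(-81410\right) = \frac{108226738935}{18211}$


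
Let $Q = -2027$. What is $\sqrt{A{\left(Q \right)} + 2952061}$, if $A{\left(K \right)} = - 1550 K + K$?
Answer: $6 \sqrt{169219} \approx 2468.2$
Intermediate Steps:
$A{\left(K \right)} = - 1549 K$
$\sqrt{A{\left(Q \right)} + 2952061} = \sqrt{\left(-1549\right) \left(-2027\right) + 2952061} = \sqrt{3139823 + 2952061} = \sqrt{6091884} = 6 \sqrt{169219}$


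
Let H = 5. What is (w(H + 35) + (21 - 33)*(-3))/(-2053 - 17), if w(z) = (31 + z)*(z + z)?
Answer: -2858/1035 ≈ -2.7614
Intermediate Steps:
w(z) = 2*z*(31 + z) (w(z) = (31 + z)*(2*z) = 2*z*(31 + z))
(w(H + 35) + (21 - 33)*(-3))/(-2053 - 17) = (2*(5 + 35)*(31 + (5 + 35)) + (21 - 33)*(-3))/(-2053 - 17) = (2*40*(31 + 40) - 12*(-3))/(-2070) = (2*40*71 + 36)*(-1/2070) = (5680 + 36)*(-1/2070) = 5716*(-1/2070) = -2858/1035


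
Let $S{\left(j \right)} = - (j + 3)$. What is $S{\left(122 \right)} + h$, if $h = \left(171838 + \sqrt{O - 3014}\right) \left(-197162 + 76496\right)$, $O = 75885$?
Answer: $-20735004233 - 120666 \sqrt{72871} \approx -2.0768 \cdot 10^{10}$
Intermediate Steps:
$S{\left(j \right)} = -3 - j$ ($S{\left(j \right)} = - (3 + j) = -3 - j$)
$h = -20735004108 - 120666 \sqrt{72871}$ ($h = \left(171838 + \sqrt{75885 - 3014}\right) \left(-197162 + 76496\right) = \left(171838 + \sqrt{72871}\right) \left(-120666\right) = -20735004108 - 120666 \sqrt{72871} \approx -2.0768 \cdot 10^{10}$)
$S{\left(122 \right)} + h = \left(-3 - 122\right) - \left(20735004108 + 120666 \sqrt{72871}\right) = -125 - \left(20735004108 + 120666 \sqrt{72871}\right) = -20735004233 - 120666 \sqrt{72871}$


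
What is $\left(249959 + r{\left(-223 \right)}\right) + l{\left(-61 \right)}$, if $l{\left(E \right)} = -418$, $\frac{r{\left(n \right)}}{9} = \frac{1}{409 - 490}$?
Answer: $\frac{2245868}{9} \approx 2.4954 \cdot 10^{5}$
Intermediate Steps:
$r{\left(n \right)} = - \frac{1}{9}$ ($r{\left(n \right)} = \frac{9}{409 - 490} = \frac{9}{-81} = 9 \left(- \frac{1}{81}\right) = - \frac{1}{9}$)
$\left(249959 + r{\left(-223 \right)}\right) + l{\left(-61 \right)} = \left(249959 - \frac{1}{9}\right) - 418 = \frac{2249630}{9} - 418 = \frac{2245868}{9}$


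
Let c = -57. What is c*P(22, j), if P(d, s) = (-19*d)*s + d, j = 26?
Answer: 618222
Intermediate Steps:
P(d, s) = d - 19*d*s (P(d, s) = -19*d*s + d = d - 19*d*s)
c*P(22, j) = -1254*(1 - 19*26) = -1254*(1 - 494) = -1254*(-493) = -57*(-10846) = 618222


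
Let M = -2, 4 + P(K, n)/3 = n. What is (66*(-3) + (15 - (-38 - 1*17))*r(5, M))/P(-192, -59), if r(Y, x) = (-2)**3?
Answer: 758/189 ≈ 4.0106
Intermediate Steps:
P(K, n) = -12 + 3*n
r(Y, x) = -8
(66*(-3) + (15 - (-38 - 1*17))*r(5, M))/P(-192, -59) = (66*(-3) + (15 - (-38 - 1*17))*(-8))/(-12 + 3*(-59)) = (-198 + (15 - (-38 - 17))*(-8))/(-12 - 177) = (-198 + (15 - 1*(-55))*(-8))/(-189) = (-198 + (15 + 55)*(-8))*(-1/189) = (-198 + 70*(-8))*(-1/189) = (-198 - 560)*(-1/189) = -758*(-1/189) = 758/189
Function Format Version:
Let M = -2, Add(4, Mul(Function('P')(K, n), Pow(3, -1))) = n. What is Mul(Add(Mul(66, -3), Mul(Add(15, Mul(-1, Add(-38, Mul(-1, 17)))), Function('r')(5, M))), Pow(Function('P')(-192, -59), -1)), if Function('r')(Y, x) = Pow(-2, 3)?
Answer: Rational(758, 189) ≈ 4.0106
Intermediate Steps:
Function('P')(K, n) = Add(-12, Mul(3, n))
Function('r')(Y, x) = -8
Mul(Add(Mul(66, -3), Mul(Add(15, Mul(-1, Add(-38, Mul(-1, 17)))), Function('r')(5, M))), Pow(Function('P')(-192, -59), -1)) = Mul(Add(Mul(66, -3), Mul(Add(15, Mul(-1, Add(-38, Mul(-1, 17)))), -8)), Pow(Add(-12, Mul(3, -59)), -1)) = Mul(Add(-198, Mul(Add(15, Mul(-1, Add(-38, -17))), -8)), Pow(Add(-12, -177), -1)) = Mul(Add(-198, Mul(Add(15, Mul(-1, -55)), -8)), Pow(-189, -1)) = Mul(Add(-198, Mul(Add(15, 55), -8)), Rational(-1, 189)) = Mul(Add(-198, Mul(70, -8)), Rational(-1, 189)) = Mul(Add(-198, -560), Rational(-1, 189)) = Mul(-758, Rational(-1, 189)) = Rational(758, 189)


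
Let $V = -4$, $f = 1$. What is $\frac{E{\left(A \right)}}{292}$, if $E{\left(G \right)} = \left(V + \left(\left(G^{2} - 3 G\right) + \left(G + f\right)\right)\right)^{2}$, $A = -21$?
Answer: $\frac{57600}{73} \approx 789.04$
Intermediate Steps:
$E{\left(G \right)} = \left(-3 + G^{2} - 2 G\right)^{2}$ ($E{\left(G \right)} = \left(-4 + \left(\left(G^{2} - 3 G\right) + \left(G + 1\right)\right)\right)^{2} = \left(-4 + \left(\left(G^{2} - 3 G\right) + \left(1 + G\right)\right)\right)^{2} = \left(-4 + \left(1 + G^{2} - 2 G\right)\right)^{2} = \left(-3 + G^{2} - 2 G\right)^{2}$)
$\frac{E{\left(A \right)}}{292} = \frac{\left(-3 + \left(-21\right)^{2} - -42\right)^{2}}{292} = \left(-3 + 441 + 42\right)^{2} \cdot \frac{1}{292} = 480^{2} \cdot \frac{1}{292} = 230400 \cdot \frac{1}{292} = \frac{57600}{73}$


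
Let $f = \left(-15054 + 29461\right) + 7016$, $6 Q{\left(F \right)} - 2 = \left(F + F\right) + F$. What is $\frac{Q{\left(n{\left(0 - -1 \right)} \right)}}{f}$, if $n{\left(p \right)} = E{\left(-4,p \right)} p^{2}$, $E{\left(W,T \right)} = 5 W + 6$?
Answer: $- \frac{20}{64269} \approx -0.00031119$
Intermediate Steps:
$E{\left(W,T \right)} = 6 + 5 W$
$n{\left(p \right)} = - 14 p^{2}$ ($n{\left(p \right)} = \left(6 + 5 \left(-4\right)\right) p^{2} = \left(6 - 20\right) p^{2} = - 14 p^{2}$)
$Q{\left(F \right)} = \frac{1}{3} + \frac{F}{2}$ ($Q{\left(F \right)} = \frac{1}{3} + \frac{\left(F + F\right) + F}{6} = \frac{1}{3} + \frac{2 F + F}{6} = \frac{1}{3} + \frac{3 F}{6} = \frac{1}{3} + \frac{F}{2}$)
$f = 21423$ ($f = 14407 + 7016 = 21423$)
$\frac{Q{\left(n{\left(0 - -1 \right)} \right)}}{f} = \frac{\frac{1}{3} + \frac{\left(-14\right) \left(0 - -1\right)^{2}}{2}}{21423} = \left(\frac{1}{3} + \frac{\left(-14\right) \left(0 + 1\right)^{2}}{2}\right) \frac{1}{21423} = \left(\frac{1}{3} + \frac{\left(-14\right) 1^{2}}{2}\right) \frac{1}{21423} = \left(\frac{1}{3} + \frac{\left(-14\right) 1}{2}\right) \frac{1}{21423} = \left(\frac{1}{3} + \frac{1}{2} \left(-14\right)\right) \frac{1}{21423} = \left(\frac{1}{3} - 7\right) \frac{1}{21423} = \left(- \frac{20}{3}\right) \frac{1}{21423} = - \frac{20}{64269}$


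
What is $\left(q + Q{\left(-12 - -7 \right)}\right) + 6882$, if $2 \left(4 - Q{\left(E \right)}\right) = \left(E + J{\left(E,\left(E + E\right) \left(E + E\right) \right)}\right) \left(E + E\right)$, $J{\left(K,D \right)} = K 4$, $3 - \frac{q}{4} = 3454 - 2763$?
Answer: $4009$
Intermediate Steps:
$q = -2752$ ($q = 12 - 4 \left(3454 - 2763\right) = 12 - 2764 = -2752$)
$J{\left(K,D \right)} = 4 K$
$Q{\left(E \right)} = 4 - 5 E^{2}$ ($Q{\left(E \right)} = 4 - \frac{\left(E + 4 E\right) \left(E + E\right)}{2} = 4 - \frac{5 E 2 E}{2} = 4 - \frac{10 E^{2}}{2} = 4 - 5 E^{2}$)
$\left(q + Q{\left(-12 - -7 \right)}\right) + 6882 = \left(-2752 + \left(4 - 5 \left(-12 - -7\right)^{2}\right)\right) + 6882 = \left(-2752 + \left(4 - 5 \left(-12 + 7\right)^{2}\right)\right) + 6882 = \left(-2752 + \left(4 - 5 \left(-5\right)^{2}\right)\right) + 6882 = \left(-2752 + \left(4 - 125\right)\right) + 6882 = \left(-2752 - 121\right) + 6882 = -2873 + 6882 = 4009$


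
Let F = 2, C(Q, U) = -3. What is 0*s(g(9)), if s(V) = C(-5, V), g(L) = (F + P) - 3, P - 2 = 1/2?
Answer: 0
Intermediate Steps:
P = 5/2 (P = 2 + 1/2 = 2 + ½ = 5/2 ≈ 2.5000)
g(L) = 3/2 (g(L) = (2 + 5/2) - 3 = 9/2 - 3 = 3/2)
s(V) = -3
0*s(g(9)) = 0*(-3) = 0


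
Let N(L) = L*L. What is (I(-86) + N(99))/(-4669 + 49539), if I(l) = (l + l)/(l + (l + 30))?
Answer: 695957/3185770 ≈ 0.21846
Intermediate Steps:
I(l) = 2*l/(30 + 2*l) (I(l) = (2*l)/(l + (30 + l)) = (2*l)/(30 + 2*l) = 2*l/(30 + 2*l))
N(L) = L²
(I(-86) + N(99))/(-4669 + 49539) = (-86/(15 - 86) + 99²)/(-4669 + 49539) = (-86/(-71) + 9801)/44870 = (-86*(-1/71) + 9801)*(1/44870) = (86/71 + 9801)*(1/44870) = (695957/71)*(1/44870) = 695957/3185770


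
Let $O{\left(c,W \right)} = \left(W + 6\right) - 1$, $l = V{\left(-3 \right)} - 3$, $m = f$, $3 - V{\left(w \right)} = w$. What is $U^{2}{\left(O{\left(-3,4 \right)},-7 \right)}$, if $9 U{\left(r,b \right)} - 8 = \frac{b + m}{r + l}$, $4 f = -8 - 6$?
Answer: $\frac{361}{576} \approx 0.62674$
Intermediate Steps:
$f = - \frac{7}{2}$ ($f = \frac{-8 - 6}{4} = \frac{1}{4} \left(-14\right) = - \frac{7}{2} \approx -3.5$)
$V{\left(w \right)} = 3 - w$
$m = - \frac{7}{2} \approx -3.5$
$l = 3$ ($l = \left(3 - -3\right) - 3 = \left(3 + 3\right) - 3 = 6 - 3 = 3$)
$O{\left(c,W \right)} = 5 + W$ ($O{\left(c,W \right)} = \left(6 + W\right) - 1 = 5 + W$)
$U{\left(r,b \right)} = \frac{8}{9} + \frac{- \frac{7}{2} + b}{9 \left(3 + r\right)}$ ($U{\left(r,b \right)} = \frac{8}{9} + \frac{\left(b - \frac{7}{2}\right) \frac{1}{r + 3}}{9} = \frac{8}{9} + \frac{\left(- \frac{7}{2} + b\right) \frac{1}{3 + r}}{9} = \frac{8}{9} + \frac{\frac{1}{3 + r} \left(- \frac{7}{2} + b\right)}{9} = \frac{8}{9} + \frac{- \frac{7}{2} + b}{9 \left(3 + r\right)}$)
$U^{2}{\left(O{\left(-3,4 \right)},-7 \right)} = \left(\frac{41 + 2 \left(-7\right) + 16 \left(5 + 4\right)}{18 \left(3 + \left(5 + 4\right)\right)}\right)^{2} = \left(\frac{41 - 14 + 16 \cdot 9}{18 \left(3 + 9\right)}\right)^{2} = \left(\frac{41 - 14 + 144}{18 \cdot 12}\right)^{2} = \left(\frac{1}{18} \cdot \frac{1}{12} \cdot 171\right)^{2} = \left(\frac{19}{24}\right)^{2} = \frac{361}{576}$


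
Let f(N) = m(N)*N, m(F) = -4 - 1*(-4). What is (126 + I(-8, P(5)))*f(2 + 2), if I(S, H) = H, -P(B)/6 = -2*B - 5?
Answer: 0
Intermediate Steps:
P(B) = 30 + 12*B (P(B) = -6*(-2*B - 5) = -6*(-5 - 2*B) = 30 + 12*B)
m(F) = 0 (m(F) = -4 + 4 = 0)
f(N) = 0 (f(N) = 0*N = 0)
(126 + I(-8, P(5)))*f(2 + 2) = (126 + (30 + 12*5))*0 = (126 + (30 + 60))*0 = (126 + 90)*0 = 216*0 = 0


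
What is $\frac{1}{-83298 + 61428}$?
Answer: $- \frac{1}{21870} \approx -4.5725 \cdot 10^{-5}$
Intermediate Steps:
$\frac{1}{-83298 + 61428} = \frac{1}{-21870} = - \frac{1}{21870}$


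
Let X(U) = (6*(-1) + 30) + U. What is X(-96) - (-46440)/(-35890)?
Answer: -263052/3589 ≈ -73.294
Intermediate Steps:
X(U) = 24 + U (X(U) = (-6 + 30) + U = 24 + U)
X(-96) - (-46440)/(-35890) = (24 - 96) - (-46440)/(-35890) = -72 - (-46440)*(-1)/35890 = -72 - 1*4644/3589 = -72 - 4644/3589 = -263052/3589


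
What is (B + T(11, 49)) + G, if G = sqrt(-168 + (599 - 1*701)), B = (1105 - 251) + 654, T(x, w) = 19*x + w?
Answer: 1766 + 3*I*sqrt(30) ≈ 1766.0 + 16.432*I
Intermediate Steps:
T(x, w) = w + 19*x
B = 1508 (B = 854 + 654 = 1508)
G = 3*I*sqrt(30) (G = sqrt(-168 + (599 - 701)) = sqrt(-168 - 102) = sqrt(-270) = 3*I*sqrt(30) ≈ 16.432*I)
(B + T(11, 49)) + G = (1508 + (49 + 19*11)) + 3*I*sqrt(30) = (1508 + (49 + 209)) + 3*I*sqrt(30) = (1508 + 258) + 3*I*sqrt(30) = 1766 + 3*I*sqrt(30)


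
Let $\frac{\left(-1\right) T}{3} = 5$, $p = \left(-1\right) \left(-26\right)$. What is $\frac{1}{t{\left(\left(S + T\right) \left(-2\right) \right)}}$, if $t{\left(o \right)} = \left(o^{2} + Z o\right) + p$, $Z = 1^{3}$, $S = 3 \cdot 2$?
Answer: $\frac{1}{368} \approx 0.0027174$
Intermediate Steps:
$p = 26$
$T = -15$ ($T = \left(-3\right) 5 = -15$)
$S = 6$
$Z = 1$
$t{\left(o \right)} = 26 + o + o^{2}$ ($t{\left(o \right)} = \left(o^{2} + 1 o\right) + 26 = \left(o^{2} + o\right) + 26 = \left(o + o^{2}\right) + 26 = 26 + o + o^{2}$)
$\frac{1}{t{\left(\left(S + T\right) \left(-2\right) \right)}} = \frac{1}{26 + \left(6 - 15\right) \left(-2\right) + \left(\left(6 - 15\right) \left(-2\right)\right)^{2}} = \frac{1}{26 - -18 + \left(\left(-9\right) \left(-2\right)\right)^{2}} = \frac{1}{26 + 18 + 18^{2}} = \frac{1}{26 + 18 + 324} = \frac{1}{368}$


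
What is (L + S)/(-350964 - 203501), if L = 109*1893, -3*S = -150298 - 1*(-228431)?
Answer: -540878/1663395 ≈ -0.32517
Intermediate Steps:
S = -78133/3 (S = -(-150298 - 1*(-228431))/3 = -(-150298 + 228431)/3 = -⅓*78133 = -78133/3 ≈ -26044.)
L = 206337
(L + S)/(-350964 - 203501) = (206337 - 78133/3)/(-350964 - 203501) = (540878/3)/(-554465) = (540878/3)*(-1/554465) = -540878/1663395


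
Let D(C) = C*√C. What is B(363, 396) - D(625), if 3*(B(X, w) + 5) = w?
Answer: -15498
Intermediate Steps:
D(C) = C^(3/2)
B(X, w) = -5 + w/3
B(363, 396) - D(625) = (-5 + (⅓)*396) - 625^(3/2) = (-5 + 132) - 1*15625 = 127 - 15625 = -15498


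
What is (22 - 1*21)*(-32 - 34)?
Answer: -66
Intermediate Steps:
(22 - 1*21)*(-32 - 34) = (22 - 21)*(-66) = 1*(-66) = -66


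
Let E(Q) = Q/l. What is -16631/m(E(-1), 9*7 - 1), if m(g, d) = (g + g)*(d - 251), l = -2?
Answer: 16631/189 ≈ 87.995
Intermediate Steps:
E(Q) = -Q/2 (E(Q) = Q/(-2) = Q*(-½) = -Q/2)
m(g, d) = 2*g*(-251 + d) (m(g, d) = (2*g)*(-251 + d) = 2*g*(-251 + d))
-16631/m(E(-1), 9*7 - 1) = -16631/(-251 + (9*7 - 1)) = -16631/(-251 + (63 - 1)) = -16631/(-251 + 62) = -16631/(2*(½)*(-189)) = -16631/(-189) = -16631*(-1/189) = 16631/189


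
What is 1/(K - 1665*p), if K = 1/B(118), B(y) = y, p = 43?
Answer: -118/8448209 ≈ -1.3967e-5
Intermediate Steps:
K = 1/118 ≈ 0.0084746
1/(K - 1665*p) = 1/(1/118 - 1665*43) = 1/(1/118 - 71595) = 1/(-8448209/118) = -118/8448209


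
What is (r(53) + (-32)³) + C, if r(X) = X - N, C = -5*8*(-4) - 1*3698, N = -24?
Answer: -36229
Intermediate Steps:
C = -3538 (C = -40*(-4) - 3698 = 160 - 3698 = -3538)
r(X) = 24 + X (r(X) = X - 1*(-24) = X + 24 = 24 + X)
(r(53) + (-32)³) + C = ((24 + 53) + (-32)³) - 3538 = (77 - 32768) - 3538 = -32691 - 3538 = -36229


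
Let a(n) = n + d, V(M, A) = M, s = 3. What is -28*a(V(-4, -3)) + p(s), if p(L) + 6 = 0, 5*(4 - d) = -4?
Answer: -142/5 ≈ -28.400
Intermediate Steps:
d = 24/5 (d = 4 - ⅕*(-4) = 4 + ⅘ = 24/5 ≈ 4.8000)
p(L) = -6 (p(L) = -6 + 0 = -6)
a(n) = 24/5 + n (a(n) = n + 24/5 = 24/5 + n)
-28*a(V(-4, -3)) + p(s) = -28*(24/5 - 4) - 6 = -28*⅘ - 6 = -112/5 - 6 = -142/5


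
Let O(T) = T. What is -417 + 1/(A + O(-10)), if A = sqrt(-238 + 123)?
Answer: -17933/43 - I*sqrt(115)/215 ≈ -417.05 - 0.049878*I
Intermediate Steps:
A = I*sqrt(115) (A = sqrt(-115) = I*sqrt(115) ≈ 10.724*I)
-417 + 1/(A + O(-10)) = -417 + 1/(I*sqrt(115) - 10) = -417 + 1/(-10 + I*sqrt(115))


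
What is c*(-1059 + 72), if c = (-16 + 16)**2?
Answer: 0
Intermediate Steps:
c = 0 (c = 0**2 = 0)
c*(-1059 + 72) = 0*(-1059 + 72) = 0*(-987) = 0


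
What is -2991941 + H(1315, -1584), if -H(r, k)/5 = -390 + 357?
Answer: -2991776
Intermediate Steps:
H(r, k) = 165 (H(r, k) = -5*(-390 + 357) = -5*(-33) = 165)
-2991941 + H(1315, -1584) = -2991941 + 165 = -2991776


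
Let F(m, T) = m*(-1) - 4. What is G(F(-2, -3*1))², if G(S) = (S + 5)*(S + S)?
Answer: 144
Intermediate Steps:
F(m, T) = -4 - m (F(m, T) = -m - 4 = -4 - m)
G(S) = 2*S*(5 + S) (G(S) = (5 + S)*(2*S) = 2*S*(5 + S))
G(F(-2, -3*1))² = (2*(-4 - 1*(-2))*(5 + (-4 - 1*(-2))))² = (2*(-4 + 2)*(5 + (-4 + 2)))² = (2*(-2)*(5 - 2))² = (2*(-2)*3)² = (-12)² = 144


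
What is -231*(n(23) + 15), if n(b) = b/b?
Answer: -3696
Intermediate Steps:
n(b) = 1
-231*(n(23) + 15) = -231*(1 + 15) = -231*16 = -3696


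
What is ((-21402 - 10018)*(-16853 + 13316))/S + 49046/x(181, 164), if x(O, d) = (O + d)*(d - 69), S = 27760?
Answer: 182186525773/45491700 ≈ 4004.8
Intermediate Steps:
x(O, d) = (-69 + d)*(O + d) (x(O, d) = (O + d)*(-69 + d) = (-69 + d)*(O + d))
((-21402 - 10018)*(-16853 + 13316))/S + 49046/x(181, 164) = ((-21402 - 10018)*(-16853 + 13316))/27760 + 49046/(164² - 69*181 - 69*164 + 181*164) = -31420*(-3537)*(1/27760) + 49046/(26896 - 12489 - 11316 + 29684) = 111132540*(1/27760) + 49046/32775 = 5556627/1388 + 49046*(1/32775) = 5556627/1388 + 49046/32775 = 182186525773/45491700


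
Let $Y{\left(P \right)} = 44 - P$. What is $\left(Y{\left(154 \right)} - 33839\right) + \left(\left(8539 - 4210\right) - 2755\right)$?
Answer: $-32375$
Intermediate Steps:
$\left(Y{\left(154 \right)} - 33839\right) + \left(\left(8539 - 4210\right) - 2755\right) = \left(\left(44 - 154\right) - 33839\right) + \left(\left(8539 - 4210\right) - 2755\right) = \left(\left(44 - 154\right) - 33839\right) + \left(4329 - 2755\right) = \left(-110 - 33839\right) + 1574 = -33949 + 1574 = -32375$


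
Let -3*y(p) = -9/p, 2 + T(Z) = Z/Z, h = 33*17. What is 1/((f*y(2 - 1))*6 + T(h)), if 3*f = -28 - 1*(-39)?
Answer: 1/65 ≈ 0.015385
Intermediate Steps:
h = 561
T(Z) = -1 (T(Z) = -2 + Z/Z = -2 + 1 = -1)
f = 11/3 (f = (-28 - 1*(-39))/3 = (-28 + 39)/3 = (1/3)*11 = 11/3 ≈ 3.6667)
y(p) = 3/p (y(p) = -(-3)/p = 3/p)
1/((f*y(2 - 1))*6 + T(h)) = 1/((11*(3/(2 - 1))/3)*6 - 1) = 1/((11*(3/1)/3)*6 - 1) = 1/((11*(3*1)/3)*6 - 1) = 1/(((11/3)*3)*6 - 1) = 1/(11*6 - 1) = 1/(66 - 1) = 1/65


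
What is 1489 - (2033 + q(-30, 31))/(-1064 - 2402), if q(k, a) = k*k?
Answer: 5163807/3466 ≈ 1489.8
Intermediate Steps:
q(k, a) = k²
1489 - (2033 + q(-30, 31))/(-1064 - 2402) = 1489 - (2033 + (-30)²)/(-1064 - 2402) = 1489 - (2033 + 900)/(-3466) = 1489 - 2933*(-1)/3466 = 1489 - 1*(-2933/3466) = 1489 + 2933/3466 = 5163807/3466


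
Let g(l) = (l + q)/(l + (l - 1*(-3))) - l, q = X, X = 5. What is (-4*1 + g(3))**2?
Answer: 3025/81 ≈ 37.346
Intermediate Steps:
q = 5
g(l) = -l + (5 + l)/(3 + 2*l) (g(l) = (l + 5)/(l + (l - 1*(-3))) - l = (5 + l)/(l + (l + 3)) - l = (5 + l)/(l + (3 + l)) - l = (5 + l)/(3 + 2*l) - l = -l + (5 + l)/(3 + 2*l))
(-4*1 + g(3))**2 = (-4*1 + (5 - 2*3 - 2*3**2)/(3 + 2*3))**2 = (-4 + (5 - 6 - 2*9)/(3 + 6))**2 = (-4 + (5 - 6 - 18)/9)**2 = (-4 + (1/9)*(-19))**2 = (-4 - 19/9)**2 = (-55/9)**2 = 3025/81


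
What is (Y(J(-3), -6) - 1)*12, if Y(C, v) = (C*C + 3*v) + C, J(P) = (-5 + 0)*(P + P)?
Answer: 10932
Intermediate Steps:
J(P) = -10*P
Y(C, v) = C + C² + 3*v (Y(C, v) = (C² + 3*v) + C = C + C² + 3*v)
(Y(J(-3), -6) - 1)*12 = ((-10*(-3) + (-10*(-3))² + 3*(-6)) - 1)*12 = ((30 + 30² - 18) - 1)*12 = ((30 + 900 - 18) - 1)*12 = (912 - 1)*12 = 911*12 = 10932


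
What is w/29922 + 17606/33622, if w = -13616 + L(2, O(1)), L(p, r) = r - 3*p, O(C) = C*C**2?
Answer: 34420735/503018742 ≈ 0.068428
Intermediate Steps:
O(C) = C**3
w = -13621 (w = -13616 + (1**3 - 3*2) = -13616 + (1 - 6) = -13616 - 5 = -13621)
w/29922 + 17606/33622 = -13621/29922 + 17606/33622 = -13621*1/29922 + 17606*(1/33622) = -13621/29922 + 8803/16811 = 34420735/503018742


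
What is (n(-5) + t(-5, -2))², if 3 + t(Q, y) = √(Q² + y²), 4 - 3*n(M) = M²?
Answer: (10 - √29)² ≈ 21.297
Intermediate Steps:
n(M) = 4/3 - M²/3
t(Q, y) = -3 + √(Q² + y²)
(n(-5) + t(-5, -2))² = ((4/3 - ⅓*(-5)²) + (-3 + √((-5)² + (-2)²)))² = ((4/3 - ⅓*25) + (-3 + √(25 + 4)))² = ((4/3 - 25/3) + (-3 + √29))² = (-7 + (-3 + √29))² = (-10 + √29)²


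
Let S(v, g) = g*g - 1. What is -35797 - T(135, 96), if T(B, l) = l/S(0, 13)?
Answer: -250583/7 ≈ -35798.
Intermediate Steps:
S(v, g) = -1 + g² (S(v, g) = g² - 1 = -1 + g²)
T(B, l) = l/168 (T(B, l) = l/(-1 + 13²) = l/(-1 + 169) = l/168)
-35797 - T(135, 96) = -35797 - 96/168 = -35797 - 1*4/7 = -35797 - 4/7 = -250583/7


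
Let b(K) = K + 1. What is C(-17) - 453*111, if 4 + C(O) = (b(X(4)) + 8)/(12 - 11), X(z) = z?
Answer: -50274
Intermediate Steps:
b(K) = 1 + K
C(O) = 9 (C(O) = -4 + ((1 + 4) + 8)/(12 - 11) = -4 + (5 + 8)/1 = -4 + 13*1 = -4 + 13 = 9)
C(-17) - 453*111 = 9 - 453*111 = 9 - 50283 = -50274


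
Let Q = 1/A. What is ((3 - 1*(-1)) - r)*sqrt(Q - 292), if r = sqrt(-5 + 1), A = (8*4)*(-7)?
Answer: I*sqrt(915726)*(2 - I)/28 ≈ 34.176 + 68.353*I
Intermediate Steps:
A = -224 (A = 32*(-7) = -224)
r = 2*I (r = sqrt(-4) = 2*I ≈ 2.0*I)
Q = -1/224 (Q = 1/(-224) = -1/224 ≈ -0.0044643)
((3 - 1*(-1)) - r)*sqrt(Q - 292) = ((3 - 1*(-1)) - 2*I)*sqrt(-1/224 - 292) = ((3 + 1) - 2*I)*sqrt(-65409/224) = (4 - 2*I)*(I*sqrt(915726)/56) = I*sqrt(915726)*(4 - 2*I)/56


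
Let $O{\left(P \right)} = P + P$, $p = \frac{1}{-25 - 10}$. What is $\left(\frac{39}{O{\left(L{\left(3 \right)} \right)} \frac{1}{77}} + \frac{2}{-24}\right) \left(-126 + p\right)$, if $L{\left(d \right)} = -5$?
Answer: $\frac{79499453}{2100} \approx 37857.0$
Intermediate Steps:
$p = - \frac{1}{35}$ ($p = \frac{1}{-35} = - \frac{1}{35} \approx -0.028571$)
$O{\left(P \right)} = 2 P$
$\left(\frac{39}{O{\left(L{\left(3 \right)} \right)} \frac{1}{77}} + \frac{2}{-24}\right) \left(-126 + p\right) = \left(\frac{39}{2 \left(-5\right) \frac{1}{77}} + \frac{2}{-24}\right) \left(-126 - \frac{1}{35}\right) = \left(\frac{39}{\left(-10\right) \frac{1}{77}} + 2 \left(- \frac{1}{24}\right)\right) \left(- \frac{4411}{35}\right) = \left(\frac{39}{- \frac{10}{77}} - \frac{1}{12}\right) \left(- \frac{4411}{35}\right) = \left(39 \left(- \frac{77}{10}\right) - \frac{1}{12}\right) \left(- \frac{4411}{35}\right) = \left(- \frac{3003}{10} - \frac{1}{12}\right) \left(- \frac{4411}{35}\right) = \left(- \frac{18023}{60}\right) \left(- \frac{4411}{35}\right) = \frac{79499453}{2100}$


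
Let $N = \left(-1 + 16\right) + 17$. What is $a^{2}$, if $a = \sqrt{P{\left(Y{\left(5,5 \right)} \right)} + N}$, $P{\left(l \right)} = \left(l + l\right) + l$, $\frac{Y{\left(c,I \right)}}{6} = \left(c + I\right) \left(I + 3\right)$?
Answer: $1472$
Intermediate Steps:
$Y{\left(c,I \right)} = 6 \left(3 + I\right) \left(I + c\right)$ ($Y{\left(c,I \right)} = 6 \left(c + I\right) \left(I + 3\right) = 6 \left(I + c\right) \left(3 + I\right) = 6 \left(3 + I\right) \left(I + c\right)$)
$P{\left(l \right)} = 3 l$ ($P{\left(l \right)} = 2 l + l = 3 l$)
$N = 32$ ($N = 15 + 17 = 32$)
$a = 8 \sqrt{23}$ ($a = \sqrt{3 \left(6 \cdot 5^{2} + 18 \cdot 5 + 18 \cdot 5 + 6 \cdot 5 \cdot 5\right) + 32} = \sqrt{3 \left(6 \cdot 25 + 90 + 90 + 150\right) + 32} = \sqrt{3 \left(150 + 90 + 90 + 150\right) + 32} = \sqrt{3 \cdot 480 + 32} = \sqrt{1440 + 32} = \sqrt{1472} = 8 \sqrt{23} \approx 38.367$)
$a^{2} = \left(8 \sqrt{23}\right)^{2} = 1472$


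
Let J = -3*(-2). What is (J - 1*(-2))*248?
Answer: 1984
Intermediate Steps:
J = 6
(J - 1*(-2))*248 = (6 - 1*(-2))*248 = (6 + 2)*248 = 8*248 = 1984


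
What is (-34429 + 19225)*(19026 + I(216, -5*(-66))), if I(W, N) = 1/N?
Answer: -15909924254/55 ≈ -2.8927e+8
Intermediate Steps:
(-34429 + 19225)*(19026 + I(216, -5*(-66))) = (-34429 + 19225)*(19026 + 1/(-5*(-66))) = -15204*(19026 + 1/330) = -15204*6278581/330 = -15909924254/55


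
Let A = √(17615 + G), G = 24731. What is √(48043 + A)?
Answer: √(48043 + √42346) ≈ 219.66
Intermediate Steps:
A = √42346 (A = √(17615 + 24731) = √42346 ≈ 205.78)
√(48043 + A) = √(48043 + √42346)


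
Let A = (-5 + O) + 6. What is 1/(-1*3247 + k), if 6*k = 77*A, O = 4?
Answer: -6/19097 ≈ -0.00031419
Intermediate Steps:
A = 5 (A = (-5 + 4) + 6 = -1 + 6 = 5)
k = 385/6 (k = (77*5)/6 = (⅙)*385 = 385/6 ≈ 64.167)
1/(-1*3247 + k) = 1/(-1*3247 + 385/6) = 1/(-3247 + 385/6) = 1/(-19097/6) = -6/19097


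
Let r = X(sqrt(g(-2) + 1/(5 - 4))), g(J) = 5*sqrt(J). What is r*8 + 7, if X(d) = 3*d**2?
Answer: 31 + 120*I*sqrt(2) ≈ 31.0 + 169.71*I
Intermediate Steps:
r = 3 + 15*I*sqrt(2) (r = 3*(sqrt(5*sqrt(-2) + 1/(5 - 4)))**2 = 3*(sqrt(5*(I*sqrt(2)) + 1/1))**2 = 3*(sqrt(5*I*sqrt(2) + 1))**2 = 3*(sqrt(1 + 5*I*sqrt(2)))**2 = 3*(1 + 5*I*sqrt(2)) = 3 + 15*I*sqrt(2) ≈ 3.0 + 21.213*I)
r*8 + 7 = (3 + 15*I*sqrt(2))*8 + 7 = (24 + 120*I*sqrt(2)) + 7 = 31 + 120*I*sqrt(2)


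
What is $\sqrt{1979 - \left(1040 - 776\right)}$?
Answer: $7 \sqrt{35} \approx 41.413$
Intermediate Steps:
$\sqrt{1979 - \left(1040 - 776\right)} = \sqrt{1979 - 264} = \sqrt{1715} = 7 \sqrt{35}$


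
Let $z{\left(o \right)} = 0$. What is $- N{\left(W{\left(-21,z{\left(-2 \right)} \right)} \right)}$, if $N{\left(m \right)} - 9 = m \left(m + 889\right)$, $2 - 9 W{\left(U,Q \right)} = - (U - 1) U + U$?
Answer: $- \frac{4116439}{81} \approx -50820.0$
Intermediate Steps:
$W{\left(U,Q \right)} = \frac{2}{9} - \frac{U}{9} - \frac{U \left(1 - U\right)}{9}$ ($W{\left(U,Q \right)} = \frac{2}{9} - \frac{- (U - 1) U + U}{9} = \frac{2}{9} - \frac{- (-1 + U) U + U}{9} = \frac{2}{9} - \frac{\left(1 - U\right) U + U}{9} = \frac{2}{9} - \frac{U \left(1 - U\right) + U}{9} = \frac{2}{9} - \frac{U + U \left(1 - U\right)}{9} = \frac{2}{9} - \left(\frac{U}{9} + \frac{U \left(1 - U\right)}{9}\right) = \frac{2}{9} - \frac{U}{9} - \frac{U \left(1 - U\right)}{9}$)
$N{\left(m \right)} = 9 + m \left(889 + m\right)$ ($N{\left(m \right)} = 9 + m \left(m + 889\right) = 9 + m \left(889 + m\right)$)
$- N{\left(W{\left(-21,z{\left(-2 \right)} \right)} \right)} = - (9 + \left(\frac{2}{9} - - \frac{14}{3} + \frac{\left(-21\right)^{2}}{9}\right)^{2} + 889 \left(\frac{2}{9} - - \frac{14}{3} + \frac{\left(-21\right)^{2}}{9}\right)) = - (9 + \left(\frac{2}{9} + \frac{14}{3} + \frac{1}{9} \cdot 441\right)^{2} + 889 \left(\frac{2}{9} + \frac{14}{3} + \frac{1}{9} \cdot 441\right)) = - (9 + \left(\frac{2}{9} + \frac{14}{3} + 49\right)^{2} + 889 \left(\frac{2}{9} + \frac{14}{3} + 49\right)) = - (9 + \left(\frac{485}{9}\right)^{2} + 889 \cdot \frac{485}{9}) = - (9 + \frac{235225}{81} + \frac{431165}{9}) = \left(-1\right) \frac{4116439}{81} = - \frac{4116439}{81}$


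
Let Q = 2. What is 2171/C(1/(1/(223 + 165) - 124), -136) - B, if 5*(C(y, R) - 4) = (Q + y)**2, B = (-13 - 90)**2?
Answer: -563435306018929/55477521976 ≈ -10156.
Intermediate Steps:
B = 10609 (B = (-103)**2 = 10609)
C(y, R) = 4 + (2 + y)**2/5
2171/C(1/(1/(223 + 165) - 124), -136) - B = 2171/(4 + (2 + 1/(1/(223 + 165) - 124))**2/5) - 1*10609 = 2171/(4 + (2 + 1/(1/388 - 124))**2/5) - 10609 = 2171/(4 + (2 + 1/(-48111/388))**2/5) - 10609 = 2171/(4 + (2 - 388/48111)**2/5) - 10609 = 2171/(4 + (95834/48111)**2/5) - 10609 = 2171/(4 + (1/5)*(9184155556/2314668321)) - 10609 = 2171/(4 + 9184155556/11573341605) - 10609 = 2171/(55477521976/11573341605) - 10609 = 2171*(11573341605/55477521976) - 10609 = 25125724624455/55477521976 - 10609 = -563435306018929/55477521976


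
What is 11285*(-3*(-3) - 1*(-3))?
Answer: 135420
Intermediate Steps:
11285*(-3*(-3) - 1*(-3)) = 11285*(9 + 3) = 11285*12 = 135420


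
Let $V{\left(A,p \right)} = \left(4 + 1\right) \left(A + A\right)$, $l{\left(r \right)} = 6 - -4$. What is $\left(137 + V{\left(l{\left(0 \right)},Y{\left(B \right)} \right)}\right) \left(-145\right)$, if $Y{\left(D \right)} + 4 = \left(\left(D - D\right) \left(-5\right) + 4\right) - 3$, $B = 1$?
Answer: $-34365$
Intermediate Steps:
$Y{\left(D \right)} = -3$ ($Y{\left(D \right)} = -4 + \left(\left(\left(D - D\right) \left(-5\right) + 4\right) - 3\right) = -4 + \left(\left(0 \left(-5\right) + 4\right) - 3\right) = -4 + \left(\left(0 + 4\right) - 3\right) = -4 + \left(4 - 3\right) = -4 + 1 = -3$)
$l{\left(r \right)} = 10$ ($l{\left(r \right)} = 6 + 4 = 10$)
$V{\left(A,p \right)} = 10 A$ ($V{\left(A,p \right)} = 5 \cdot 2 A = 10 A$)
$\left(137 + V{\left(l{\left(0 \right)},Y{\left(B \right)} \right)}\right) \left(-145\right) = \left(137 + 10 \cdot 10\right) \left(-145\right) = \left(137 + 100\right) \left(-145\right) = 237 \left(-145\right) = -34365$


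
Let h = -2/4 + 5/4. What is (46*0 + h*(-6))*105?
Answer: -945/2 ≈ -472.50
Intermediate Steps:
h = ¾ (h = -2*¼ + 5*(¼) = -½ + 5/4 = ¾ ≈ 0.75000)
(46*0 + h*(-6))*105 = (46*0 + (¾)*(-6))*105 = (0 - 9/2)*105 = -9/2*105 = -945/2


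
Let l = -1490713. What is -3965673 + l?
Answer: -5456386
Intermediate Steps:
-3965673 + l = -3965673 - 1490713 = -5456386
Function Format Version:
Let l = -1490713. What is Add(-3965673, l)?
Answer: -5456386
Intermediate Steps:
Add(-3965673, l) = Add(-3965673, -1490713) = -5456386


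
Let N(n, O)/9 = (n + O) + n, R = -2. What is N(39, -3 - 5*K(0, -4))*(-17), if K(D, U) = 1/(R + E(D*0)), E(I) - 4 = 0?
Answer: -22185/2 ≈ -11093.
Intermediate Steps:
E(I) = 4 (E(I) = 4 + 0 = 4)
K(D, U) = ½ (K(D, U) = 1/(-2 + 4) = 1/2 = ½)
N(n, O) = 9*O + 18*n (N(n, O) = 9*((n + O) + n) = 9*((O + n) + n) = 9*(O + 2*n) = 9*O + 18*n)
N(39, -3 - 5*K(0, -4))*(-17) = (9*(-3 - 5*½) + 18*39)*(-17) = (9*(-3 - 5/2) + 702)*(-17) = (9*(-11/2) + 702)*(-17) = (-99/2 + 702)*(-17) = (1305/2)*(-17) = -22185/2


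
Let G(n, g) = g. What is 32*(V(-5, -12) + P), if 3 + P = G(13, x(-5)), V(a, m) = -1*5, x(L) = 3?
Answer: -160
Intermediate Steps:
V(a, m) = -5
P = 0 (P = -3 + 3 = 0)
32*(V(-5, -12) + P) = 32*(-5 + 0) = 32*(-5) = -160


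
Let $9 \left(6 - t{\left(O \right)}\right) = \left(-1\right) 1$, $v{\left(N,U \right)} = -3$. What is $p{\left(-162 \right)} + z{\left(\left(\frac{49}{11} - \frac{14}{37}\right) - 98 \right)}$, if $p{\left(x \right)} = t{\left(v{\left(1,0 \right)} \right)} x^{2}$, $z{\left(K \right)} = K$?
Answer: $\frac{65236433}{407} \approx 1.6029 \cdot 10^{5}$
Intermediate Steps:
$t{\left(O \right)} = \frac{55}{9}$ ($t{\left(O \right)} = 6 - \frac{\left(-1\right) 1}{9} = 6 - - \frac{1}{9} = 6 + \frac{1}{9} = \frac{55}{9}$)
$p{\left(x \right)} = \frac{55 x^{2}}{9}$
$p{\left(-162 \right)} + z{\left(\left(\frac{49}{11} - \frac{14}{37}\right) - 98 \right)} = \frac{55 \left(-162\right)^{2}}{9} + \left(\left(\frac{49}{11} - \frac{14}{37}\right) - 98\right) = \frac{55}{9} \cdot 26244 + \left(\left(49 \cdot \frac{1}{11} - \frac{14}{37}\right) - 98\right) = 160380 + \left(\left(\frac{49}{11} - \frac{14}{37}\right) - 98\right) = 160380 + \left(\frac{1659}{407} - 98\right) = 160380 - \frac{38227}{407} = \frac{65236433}{407}$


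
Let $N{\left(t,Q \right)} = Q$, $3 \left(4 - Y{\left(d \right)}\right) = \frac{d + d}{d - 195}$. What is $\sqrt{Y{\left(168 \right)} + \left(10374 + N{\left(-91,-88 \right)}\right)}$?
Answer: $\frac{\sqrt{833826}}{9} \approx 101.46$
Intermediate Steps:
$Y{\left(d \right)} = 4 - \frac{2 d}{3 \left(-195 + d\right)}$ ($Y{\left(d \right)} = 4 - \frac{\left(d + d\right) \frac{1}{d - 195}}{3} = 4 - \frac{2 d \frac{1}{-195 + d}}{3} = 4 - \frac{2 d}{3 \left(-195 + d\right)}$)
$\sqrt{Y{\left(168 \right)} + \left(10374 + N{\left(-91,-88 \right)}\right)} = \sqrt{\frac{10 \left(-234 + 168\right)}{3 \left(-195 + 168\right)} + \left(10374 - 88\right)} = \sqrt{\frac{10}{3} \frac{1}{-27} \left(-66\right) + 10286} = \sqrt{\frac{10}{3} \left(- \frac{1}{27}\right) \left(-66\right) + 10286} = \sqrt{\frac{220}{27} + 10286} = \sqrt{\frac{277942}{27}} = \frac{\sqrt{833826}}{9}$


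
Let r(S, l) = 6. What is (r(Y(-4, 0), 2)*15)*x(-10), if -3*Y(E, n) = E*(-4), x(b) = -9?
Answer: -810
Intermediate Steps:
Y(E, n) = 4*E/3 (Y(E, n) = -E*(-4)/3 = -(-4)*E/3 = 4*E/3)
(r(Y(-4, 0), 2)*15)*x(-10) = (6*15)*(-9) = 90*(-9) = -810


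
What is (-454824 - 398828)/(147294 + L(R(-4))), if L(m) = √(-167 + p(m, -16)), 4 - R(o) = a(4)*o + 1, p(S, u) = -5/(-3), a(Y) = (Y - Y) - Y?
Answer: -94303363266/16271641951 + 853652*I*√93/16271641951 ≈ -5.7956 + 0.00050593*I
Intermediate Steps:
a(Y) = -Y (a(Y) = 0 - Y = -Y)
p(S, u) = 5/3 (p(S, u) = -5*(-⅓) = 5/3)
R(o) = 3 + 4*o (R(o) = 4 - ((-1*4)*o + 1) = 4 - (-4*o + 1) = 4 - (1 - 4*o) = 4 + (-1 + 4*o) = 3 + 4*o)
L(m) = 4*I*√93/3 (L(m) = √(-167 + 5/3) = √(-496/3) = 4*I*√93/3)
(-454824 - 398828)/(147294 + L(R(-4))) = (-454824 - 398828)/(147294 + 4*I*√93/3) = -853652/(147294 + 4*I*√93/3)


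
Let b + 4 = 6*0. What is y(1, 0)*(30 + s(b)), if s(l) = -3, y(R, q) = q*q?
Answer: 0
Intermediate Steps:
y(R, q) = q²
b = -4 (b = -4 + 6*0 = -4 + 0 = -4)
y(1, 0)*(30 + s(b)) = 0²*(30 - 3) = 0*27 = 0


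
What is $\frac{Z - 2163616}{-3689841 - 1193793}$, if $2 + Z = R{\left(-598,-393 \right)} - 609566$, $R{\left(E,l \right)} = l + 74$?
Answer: $\frac{308167}{542626} \approx 0.56792$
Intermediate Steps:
$R{\left(E,l \right)} = 74 + l$
$Z = -609887$ ($Z = -2 + \left(\left(74 - 393\right) - 609566\right) = -2 - 609885 = -609887$)
$\frac{Z - 2163616}{-3689841 - 1193793} = \frac{-609887 - 2163616}{-3689841 - 1193793} = \frac{-609887 - 2163616}{-4883634} = \left(-2773503\right) \left(- \frac{1}{4883634}\right) = \frac{308167}{542626}$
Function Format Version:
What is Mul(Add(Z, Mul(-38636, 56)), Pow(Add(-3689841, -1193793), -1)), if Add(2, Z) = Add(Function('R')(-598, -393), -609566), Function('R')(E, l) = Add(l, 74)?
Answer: Rational(308167, 542626) ≈ 0.56792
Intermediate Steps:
Function('R')(E, l) = Add(74, l)
Z = -609887 (Z = Add(-2, Add(Add(74, -393), -609566)) = Add(-2, Add(-319, -609566)) = Add(-2, -609885) = -609887)
Mul(Add(Z, Mul(-38636, 56)), Pow(Add(-3689841, -1193793), -1)) = Mul(Add(-609887, Mul(-38636, 56)), Pow(Add(-3689841, -1193793), -1)) = Mul(Add(-609887, -2163616), Pow(-4883634, -1)) = Mul(-2773503, Rational(-1, 4883634)) = Rational(308167, 542626)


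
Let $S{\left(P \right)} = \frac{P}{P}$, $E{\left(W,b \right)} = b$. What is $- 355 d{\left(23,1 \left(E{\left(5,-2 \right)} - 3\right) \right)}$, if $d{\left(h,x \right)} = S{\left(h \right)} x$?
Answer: $1775$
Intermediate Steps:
$S{\left(P \right)} = 1$
$d{\left(h,x \right)} = x$ ($d{\left(h,x \right)} = 1 x = x$)
$- 355 d{\left(23,1 \left(E{\left(5,-2 \right)} - 3\right) \right)} = - 355 \cdot 1 \left(-2 - 3\right) = - 355 \cdot 1 \left(-5\right) = \left(-355\right) \left(-5\right) = 1775$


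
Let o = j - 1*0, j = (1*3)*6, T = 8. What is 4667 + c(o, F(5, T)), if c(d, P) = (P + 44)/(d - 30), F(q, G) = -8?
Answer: 4664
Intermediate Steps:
j = 18 (j = 3*6 = 18)
o = 18 (o = 18 - 1*0 = 18 + 0 = 18)
c(d, P) = (44 + P)/(-30 + d)
4667 + c(o, F(5, T)) = 4667 + (44 - 8)/(-30 + 18) = 4667 + 36/(-12) = 4667 - 1/12*36 = 4667 - 3 = 4664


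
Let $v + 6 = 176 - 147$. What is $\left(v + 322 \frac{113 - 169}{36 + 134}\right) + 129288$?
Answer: $\frac{10982419}{85} \approx 1.292 \cdot 10^{5}$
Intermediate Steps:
$v = 23$ ($v = -6 + \left(176 - 147\right) = -6 + 29 = 23$)
$\left(v + 322 \frac{113 - 169}{36 + 134}\right) + 129288 = \left(23 + 322 \frac{113 - 169}{36 + 134}\right) + 129288 = \left(23 + 322 \left(- \frac{56}{170}\right)\right) + 129288 = \left(23 + 322 \left(\left(-56\right) \frac{1}{170}\right)\right) + 129288 = \left(23 + 322 \left(- \frac{28}{85}\right)\right) + 129288 = \left(23 - \frac{9016}{85}\right) + 129288 = - \frac{7061}{85} + 129288 = \frac{10982419}{85}$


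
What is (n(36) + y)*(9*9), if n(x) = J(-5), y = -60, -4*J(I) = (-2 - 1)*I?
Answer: -20655/4 ≈ -5163.8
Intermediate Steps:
J(I) = 3*I/4 (J(I) = -(-2 - 1)*I/4 = -(-3)*I/4 = 3*I/4)
n(x) = -15/4 (n(x) = (¾)*(-5) = -15/4)
(n(36) + y)*(9*9) = (-15/4 - 60)*(9*9) = -255/4*81 = -20655/4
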